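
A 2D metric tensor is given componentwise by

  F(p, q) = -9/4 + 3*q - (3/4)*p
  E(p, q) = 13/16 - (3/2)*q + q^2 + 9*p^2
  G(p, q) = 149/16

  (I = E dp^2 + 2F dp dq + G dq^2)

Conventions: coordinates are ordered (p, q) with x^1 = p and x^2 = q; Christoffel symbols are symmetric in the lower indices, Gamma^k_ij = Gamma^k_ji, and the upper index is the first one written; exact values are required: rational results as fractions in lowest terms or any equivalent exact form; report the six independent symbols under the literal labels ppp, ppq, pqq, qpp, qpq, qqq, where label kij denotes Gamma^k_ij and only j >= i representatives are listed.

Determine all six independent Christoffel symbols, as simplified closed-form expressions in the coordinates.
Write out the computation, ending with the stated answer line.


E = 13/16 - (3/2)*q + q^2 + 9*p^2; F = -9/4 + 3*q - (3/4)*p; G = 149/16
Gamma^k_ij = (1/2) g^{kl} (d_i g_jl + d_j g_il - d_l g_ij), with g^inv = (1/(EG-F^2)) [[G, -F], [-F, E]]
first partials: E_p = 18*p, E_q = -3/2 + 2*q, F_p = -3/4, F_q = 3, G_p = 0, G_q = 0
D = EG - F^2 = 641/256 - (15/32)*q - (27/8)*p + (5/16)*q^2 + (9/2)*p*q + (333/4)*p^2
expanded: Gamma^p_pp = (G E_p - 2F F_p + F E_q)/(2D), Gamma^p_pq = (G E_q - F G_p)/(2D), Gamma^p_qq = (2G F_q - G G_p - F G_q)/(2D), Gamma^q_pp = (2E F_p - E E_q - F E_p)/(2D), Gamma^q_pq = (E G_p - F E_q)/(2D), Gamma^q_qq = (E G_q - 2F F_q + F G_p)/(2D); substitute and cancel common factors

Answer: Gamma_ppp = (-192*p*q + 21456*p + 768*q^2 - 576*q)/(21312*p^2 + 1152*p*q - 864*p + 80*q^2 - 120*q + 641), Gamma_ppq = (2384*q - 1788)/(21312*p^2 + 1152*p*q - 864*p + 80*q^2 - 120*q + 641), Gamma_pqq = 7152/(21312*p^2 + 1152*p*q - 864*p + 80*q^2 - 120*q + 641), Gamma_qpp = (-2304*p^2*q + 1728*p^2 - 6912*p*q + 5184*p - 256*q^3 + 384*q^2 - 208*q)/(21312*p^2 + 1152*p*q - 864*p + 80*q^2 - 120*q + 641), Gamma_qpq = (192*p*q - 144*p - 768*q^2 + 1152*q - 432)/(21312*p^2 + 1152*p*q - 864*p + 80*q^2 - 120*q + 641), Gamma_qqq = (576*p - 2304*q + 1728)/(21312*p^2 + 1152*p*q - 864*p + 80*q^2 - 120*q + 641)


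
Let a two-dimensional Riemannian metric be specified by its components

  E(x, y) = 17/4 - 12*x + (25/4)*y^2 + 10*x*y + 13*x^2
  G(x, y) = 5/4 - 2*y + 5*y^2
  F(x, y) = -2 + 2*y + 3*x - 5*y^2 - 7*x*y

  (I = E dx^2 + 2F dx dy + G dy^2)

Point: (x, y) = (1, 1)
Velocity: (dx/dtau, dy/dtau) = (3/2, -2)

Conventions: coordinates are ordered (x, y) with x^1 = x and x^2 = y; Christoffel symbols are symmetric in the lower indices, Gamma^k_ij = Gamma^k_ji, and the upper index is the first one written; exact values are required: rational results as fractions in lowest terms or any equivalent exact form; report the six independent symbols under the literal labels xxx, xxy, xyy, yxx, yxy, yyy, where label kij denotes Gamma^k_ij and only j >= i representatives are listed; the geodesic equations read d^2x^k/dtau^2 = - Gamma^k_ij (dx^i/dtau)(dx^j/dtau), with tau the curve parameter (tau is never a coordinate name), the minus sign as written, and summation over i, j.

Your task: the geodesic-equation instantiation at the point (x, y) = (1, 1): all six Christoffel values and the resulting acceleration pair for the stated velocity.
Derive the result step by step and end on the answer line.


E = 43/2, F = -9, G = 17/4 at the point
E_x = 24, E_y = 45/2, F_x = -4, F_y = -15, G_x = 0, G_y = 8
EG - F^2 = 83/8;  g^inv = (8/83) * [[17/4, 9], [9, 43/2]]
first-kind symbols [ij,l] = (1/2)(d_i g_jl + d_j g_il - d_l g_ij): [xx,x] = E_x/2 = 12, [xx,y] = F_x - E_y/2 = -61/4, [xy,x] = E_y/2 = 45/4, [xy,y] = G_x/2 = 0, [yy,x] = F_y - G_x/2 = -15, [yy,y] = G_y/2 = 4
Gamma^x_ij = (G*[ij,x] - F*[ij,y])/(EG - F^2), Gamma^y_ij = (E*[ij,y] - F*[ij,x])/(EG - F^2)
Gamma_xxx = -690/83, Gamma_xxy = 765/166, Gamma_xyy = -222/83, Gamma_yxx = -1759/83, Gamma_yxy = 810/83, Gamma_yyy = -392/83
d^2x/dtau^2 = -(Gamma_xxx*(3/2)^2 + 2*Gamma_xxy*(3/2)*(-2) + Gamma_xyy*(-2)^2) = 9471/166
d^2y/dtau^2 = -(Gamma_yxx*(3/2)^2 + 2*Gamma_yxy*(3/2)*(-2) + Gamma_yyy*(-2)^2) = 41543/332

Answer: Gamma_xxx = -690/83, Gamma_xxy = 765/166, Gamma_xyy = -222/83, Gamma_yxx = -1759/83, Gamma_yxy = 810/83, Gamma_yyy = -392/83; accelerations (d^2x/dtau^2, d^2y/dtau^2) = (9471/166, 41543/332)


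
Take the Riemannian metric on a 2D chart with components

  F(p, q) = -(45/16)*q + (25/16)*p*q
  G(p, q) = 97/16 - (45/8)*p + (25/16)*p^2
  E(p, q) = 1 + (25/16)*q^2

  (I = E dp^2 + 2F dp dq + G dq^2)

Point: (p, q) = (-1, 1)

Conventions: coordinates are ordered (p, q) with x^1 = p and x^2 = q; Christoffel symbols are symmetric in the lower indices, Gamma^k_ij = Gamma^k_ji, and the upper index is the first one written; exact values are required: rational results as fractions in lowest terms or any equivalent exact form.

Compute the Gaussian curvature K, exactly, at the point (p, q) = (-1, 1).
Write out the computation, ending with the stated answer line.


E = 41/16, F = -35/8, G = 53/4, EG - F^2 = 237/16 at the point
E_p = 0, E_q = 25/8, F_p = 25/16, F_q = -35/8, G_p = -35/4, G_q = 0
E_qq = 25/8, F_pq = 25/16, G_pp = 25/8
Compute both Brioschi determinants and normalise by (EG - F^2)^2.
M1 = [[-E_qq/2 + F_pq - G_pp/2, E_p/2, F_p - E_q/2], [F_q - G_p/2, E, F], [G_q/2, F, G]] = [[-25/16, 0, 0], [0, 41/16, -35/8], [0, -35/8, 53/4]]; det M1 = -5925/256
M2 = [[0, E_q/2, G_p/2], [E_q/2, E, F], [G_p/2, F, G]] = [[0, 25/16, -35/8], [25/16, 41/16, -35/8], [-35/8, -35/8, 53/4]]; det M2 = -5525/256
det M1 - det M2 = -25/16; K = -25/16 / (237/16)^2 = -400/56169

Answer: K = -400/56169


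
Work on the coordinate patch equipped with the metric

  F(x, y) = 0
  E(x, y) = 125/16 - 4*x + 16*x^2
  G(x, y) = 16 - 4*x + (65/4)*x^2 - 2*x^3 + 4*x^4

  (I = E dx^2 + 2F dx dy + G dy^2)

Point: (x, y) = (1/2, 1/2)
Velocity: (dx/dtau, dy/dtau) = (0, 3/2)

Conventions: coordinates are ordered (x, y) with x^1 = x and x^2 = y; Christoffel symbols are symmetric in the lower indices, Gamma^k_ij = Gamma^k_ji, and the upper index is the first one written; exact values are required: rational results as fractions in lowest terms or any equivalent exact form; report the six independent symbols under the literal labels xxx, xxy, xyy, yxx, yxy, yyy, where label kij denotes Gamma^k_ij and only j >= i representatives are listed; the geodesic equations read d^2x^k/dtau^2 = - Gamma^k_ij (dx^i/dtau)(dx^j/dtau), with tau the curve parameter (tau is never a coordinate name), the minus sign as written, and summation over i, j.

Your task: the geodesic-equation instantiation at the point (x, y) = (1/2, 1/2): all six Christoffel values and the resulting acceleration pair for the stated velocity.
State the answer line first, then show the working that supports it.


Answer: Gamma_xxx = 96/157, Gamma_xxy = 0, Gamma_xyy = -102/157, Gamma_yxx = 0, Gamma_yxy = 6/17, Gamma_yyy = 0; accelerations (d^2x/dtau^2, d^2y/dtau^2) = (459/314, 0)

E = 157/16, F = 0, G = 289/16 at the point
E_x = 12, E_y = 0, F_x = 0, F_y = 0, G_x = 51/4, G_y = 0
EG - F^2 = 45373/256;  g^inv = (256/45373) * [[289/16, 0], [0, 157/16]]
first-kind symbols [ij,l] = (1/2)(d_i g_jl + d_j g_il - d_l g_ij): [xx,x] = E_x/2 = 6, [xx,y] = F_x - E_y/2 = 0, [xy,x] = E_y/2 = 0, [xy,y] = G_x/2 = 51/8, [yy,x] = F_y - G_x/2 = -51/8, [yy,y] = G_y/2 = 0
Gamma^x_ij = (G*[ij,x] - F*[ij,y])/(EG - F^2), Gamma^y_ij = (E*[ij,y] - F*[ij,x])/(EG - F^2)
Gamma_xxx = 96/157, Gamma_xxy = 0, Gamma_xyy = -102/157, Gamma_yxx = 0, Gamma_yxy = 6/17, Gamma_yyy = 0
d^2x/dtau^2 = -(Gamma_xxx*(0)^2 + 2*Gamma_xxy*(0)*(3/2) + Gamma_xyy*(3/2)^2) = 459/314
d^2y/dtau^2 = -(Gamma_yxx*(0)^2 + 2*Gamma_yxy*(0)*(3/2) + Gamma_yyy*(3/2)^2) = 0


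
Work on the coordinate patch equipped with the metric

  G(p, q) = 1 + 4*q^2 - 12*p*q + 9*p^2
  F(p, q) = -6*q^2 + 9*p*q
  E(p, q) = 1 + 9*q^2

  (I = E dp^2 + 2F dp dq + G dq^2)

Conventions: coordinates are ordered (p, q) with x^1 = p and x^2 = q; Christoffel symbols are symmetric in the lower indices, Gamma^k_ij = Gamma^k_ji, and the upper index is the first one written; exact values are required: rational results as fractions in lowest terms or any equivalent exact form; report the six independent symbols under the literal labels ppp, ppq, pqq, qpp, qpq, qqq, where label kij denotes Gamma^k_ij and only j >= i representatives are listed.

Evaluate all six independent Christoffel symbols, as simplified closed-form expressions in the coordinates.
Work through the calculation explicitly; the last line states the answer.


E = 1 + 9*q^2; F = -6*q^2 + 9*p*q; G = 1 + 4*q^2 - 12*p*q + 9*p^2
Gamma^k_ij = (1/2) g^{kl} (d_i g_jl + d_j g_il - d_l g_ij), with g^inv = (1/(EG-F^2)) [[G, -F], [-F, E]]
first partials: E_p = 0, E_q = 18*q, F_p = 9*q, F_q = -12*q + 9*p, G_p = -12*q + 18*p, G_q = 8*q - 12*p
D = EG - F^2 = 1 + 13*q^2 - 12*p*q + 9*p^2
expanded: Gamma^p_pp = (G E_p - 2F F_p + F E_q)/(2D), Gamma^p_pq = (G E_q - F G_p)/(2D), Gamma^p_qq = (2G F_q - G G_p - F G_q)/(2D), Gamma^q_pp = (2E F_p - E E_q - F E_p)/(2D), Gamma^q_pq = (E G_p - F E_q)/(2D), Gamma^q_qq = (E G_q - 2F F_q + F G_p)/(2D); substitute and cancel common factors

Answer: Gamma_ppp = 0, Gamma_ppq = 9*q/(9*p^2 - 12*p*q + 13*q^2 + 1), Gamma_pqq = -6*q/(9*p^2 - 12*p*q + 13*q^2 + 1), Gamma_qpp = 0, Gamma_qpq = (9*p - 6*q)/(9*p^2 - 12*p*q + 13*q^2 + 1), Gamma_qqq = (-6*p + 4*q)/(9*p^2 - 12*p*q + 13*q^2 + 1)


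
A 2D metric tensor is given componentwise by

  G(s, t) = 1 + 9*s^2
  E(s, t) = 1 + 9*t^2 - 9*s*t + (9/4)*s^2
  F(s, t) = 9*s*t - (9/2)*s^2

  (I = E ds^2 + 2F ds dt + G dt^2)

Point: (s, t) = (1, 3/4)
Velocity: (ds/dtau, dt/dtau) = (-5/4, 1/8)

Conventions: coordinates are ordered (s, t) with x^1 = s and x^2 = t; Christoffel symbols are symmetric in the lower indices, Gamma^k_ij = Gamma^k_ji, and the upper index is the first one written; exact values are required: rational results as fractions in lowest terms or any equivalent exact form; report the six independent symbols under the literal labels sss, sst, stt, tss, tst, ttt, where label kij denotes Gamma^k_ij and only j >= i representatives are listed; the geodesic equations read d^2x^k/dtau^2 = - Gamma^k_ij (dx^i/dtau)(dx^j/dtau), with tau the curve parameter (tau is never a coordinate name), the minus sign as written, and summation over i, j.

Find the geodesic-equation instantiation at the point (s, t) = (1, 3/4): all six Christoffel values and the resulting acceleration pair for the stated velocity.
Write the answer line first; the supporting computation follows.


Answer: Gamma_sss = -18/169, Gamma_sst = 36/169, Gamma_stt = 0, Gamma_tss = -72/169, Gamma_tst = 144/169, Gamma_ttt = 0; accelerations (d^2s/dtau^2, d^2t/dtau^2) = (315/1352, 315/338)

E = 25/16, F = 9/4, G = 10 at the point
E_s = -9/4, E_t = 9/2, F_s = -9/4, F_t = 9, G_s = 18, G_t = 0
EG - F^2 = 169/16;  g^inv = (16/169) * [[10, -9/4], [-9/4, 25/16]]
first-kind symbols [ij,l] = (1/2)(d_i g_jl + d_j g_il - d_l g_ij): [ss,s] = E_s/2 = -9/8, [ss,t] = F_s - E_t/2 = -9/2, [st,s] = E_t/2 = 9/4, [st,t] = G_s/2 = 9, [tt,s] = F_t - G_s/2 = 0, [tt,t] = G_t/2 = 0
Gamma^s_ij = (G*[ij,s] - F*[ij,t])/(EG - F^2), Gamma^t_ij = (E*[ij,t] - F*[ij,s])/(EG - F^2)
Gamma_sss = -18/169, Gamma_sst = 36/169, Gamma_stt = 0, Gamma_tss = -72/169, Gamma_tst = 144/169, Gamma_ttt = 0
d^2s/dtau^2 = -(Gamma_sss*(-5/4)^2 + 2*Gamma_sst*(-5/4)*(1/8) + Gamma_stt*(1/8)^2) = 315/1352
d^2t/dtau^2 = -(Gamma_tss*(-5/4)^2 + 2*Gamma_tst*(-5/4)*(1/8) + Gamma_ttt*(1/8)^2) = 315/338


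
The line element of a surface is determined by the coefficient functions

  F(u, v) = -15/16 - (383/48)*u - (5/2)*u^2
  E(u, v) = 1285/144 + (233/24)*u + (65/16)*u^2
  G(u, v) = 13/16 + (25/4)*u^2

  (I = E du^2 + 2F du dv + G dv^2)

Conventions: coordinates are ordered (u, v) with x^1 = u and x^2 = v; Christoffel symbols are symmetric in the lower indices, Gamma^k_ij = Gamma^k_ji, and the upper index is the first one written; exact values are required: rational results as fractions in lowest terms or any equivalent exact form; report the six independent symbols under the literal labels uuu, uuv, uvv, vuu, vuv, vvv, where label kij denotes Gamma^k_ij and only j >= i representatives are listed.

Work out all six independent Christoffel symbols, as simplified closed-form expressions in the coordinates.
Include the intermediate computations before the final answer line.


E = 1285/144 + (233/24)*u + (65/16)*u^2; F = -15/16 - (383/48)*u - (5/2)*u^2; G = 13/16 + (25/4)*u^2
Gamma^k_ij = (1/2) g^{kl} (d_i g_jl + d_j g_il - d_l g_ij), with g^inv = (1/(EG-F^2)) [[G, -F], [-F, E]]
first partials: E_u = 233/24 + (65/8)*u, E_v = 0, F_u = -383/48 - 5*u, F_v = 0, G_u = (25/2)*u, G_v = 0
D = EG - F^2 = 1835/288 - (679/96)*u - (297/32)*u^2 + (665/32)*u^3 + (1225/64)*u^4
expanded: Gamma^u_uu = (G E_u - 2F F_u + F E_v)/(2D), Gamma^u_uv = (G E_v - F G_u)/(2D), Gamma^u_vv = (2G F_v - G G_u - F G_v)/(2D), Gamma^v_uu = (2E F_u - E E_v - F E_u)/(2D), Gamma^v_uv = (E G_u - F E_v)/(2D), Gamma^v_vv = (E G_v - 2F F_v + F G_u)/(2D); substitute and cancel common factors

Answer: Gamma_uuu = (7425*u^3 - 16995*u^2 - 37471*u - 2037)/(11025*u^4 + 11970*u^3 - 5346*u^2 - 4074*u + 3670), Gamma_uuv = (9000*u^3 + 28725*u^2 + 3375*u)/(11025*u^4 + 11970*u^3 - 5346*u^2 - 4074*u + 3670), Gamma_uvv = (-22500*u^3 - 2925*u)/(11025*u^4 + 11970*u^3 - 5346*u^2 - 4074*u + 3670), Gamma_vuu = (-17550*u^3 - 62910*u^2 - 137448*u - 115175)/(33075*u^4 + 35910*u^3 - 16038*u^2 - 12222*u + 11010), Gamma_vuv = (14625*u^3 + 34950*u^2 + 32125*u)/(11025*u^4 + 11970*u^3 - 5346*u^2 - 4074*u + 3670), Gamma_vvv = (-9000*u^3 - 28725*u^2 - 3375*u)/(11025*u^4 + 11970*u^3 - 5346*u^2 - 4074*u + 3670)


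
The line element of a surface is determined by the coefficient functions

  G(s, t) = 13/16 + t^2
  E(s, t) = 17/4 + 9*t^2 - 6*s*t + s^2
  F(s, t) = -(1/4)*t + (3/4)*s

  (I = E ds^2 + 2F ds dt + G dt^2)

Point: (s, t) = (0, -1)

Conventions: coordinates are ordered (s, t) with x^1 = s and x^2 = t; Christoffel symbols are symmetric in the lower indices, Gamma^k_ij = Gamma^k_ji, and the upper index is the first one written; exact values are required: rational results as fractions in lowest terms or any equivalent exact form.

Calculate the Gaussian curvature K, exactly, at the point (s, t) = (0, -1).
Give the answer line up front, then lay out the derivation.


Answer: K = 82496/783363

E = 53/4, F = 1/4, G = 29/16, EG - F^2 = 1533/64 at the point
E_s = 6, E_t = -18, F_s = 3/4, F_t = -1/4, G_s = 0, G_t = -2
E_tt = 18, F_st = 0, G_ss = 0
Compute both Brioschi determinants and normalise by (EG - F^2)^2.
M1 = [[-E_tt/2 + F_st - G_ss/2, E_s/2, F_s - E_t/2], [F_t - G_s/2, E, F], [G_t/2, F, G]] = [[-9, 3, 39/4], [-1/4, 53/4, 1/4], [-1, 1/4, 29/16]]; det M1 = -5529/64
M2 = [[0, E_t/2, G_s/2], [E_t/2, E, F], [G_s/2, F, G]] = [[0, -9, 0], [-9, 53/4, 1/4], [0, 1/4, 29/16]]; det M2 = -2349/16
det M1 - det M2 = 3867/64; K = 3867/64 / (1533/64)^2 = 82496/783363


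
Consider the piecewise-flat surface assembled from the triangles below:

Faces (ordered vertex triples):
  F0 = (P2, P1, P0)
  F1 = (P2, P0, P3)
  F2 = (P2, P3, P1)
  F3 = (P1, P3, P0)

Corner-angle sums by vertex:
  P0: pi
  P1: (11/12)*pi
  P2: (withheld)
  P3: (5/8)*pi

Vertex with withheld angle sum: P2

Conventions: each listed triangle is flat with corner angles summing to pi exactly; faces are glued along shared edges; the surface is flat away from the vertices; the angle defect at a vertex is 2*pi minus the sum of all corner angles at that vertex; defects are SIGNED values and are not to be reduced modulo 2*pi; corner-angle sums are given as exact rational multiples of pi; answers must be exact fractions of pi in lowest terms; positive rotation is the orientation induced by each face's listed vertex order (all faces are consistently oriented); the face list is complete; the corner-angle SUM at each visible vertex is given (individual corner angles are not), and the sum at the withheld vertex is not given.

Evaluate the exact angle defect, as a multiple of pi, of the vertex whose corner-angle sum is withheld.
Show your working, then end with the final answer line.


V = 4, E = 6, F = 4; chi = V - E + F = 2
Gauss-Bonnet: total defect = 2*pi*chi = 4*pi; visible defects sum to (83/24)*pi

Answer: defect(P2) = (13/24)*pi


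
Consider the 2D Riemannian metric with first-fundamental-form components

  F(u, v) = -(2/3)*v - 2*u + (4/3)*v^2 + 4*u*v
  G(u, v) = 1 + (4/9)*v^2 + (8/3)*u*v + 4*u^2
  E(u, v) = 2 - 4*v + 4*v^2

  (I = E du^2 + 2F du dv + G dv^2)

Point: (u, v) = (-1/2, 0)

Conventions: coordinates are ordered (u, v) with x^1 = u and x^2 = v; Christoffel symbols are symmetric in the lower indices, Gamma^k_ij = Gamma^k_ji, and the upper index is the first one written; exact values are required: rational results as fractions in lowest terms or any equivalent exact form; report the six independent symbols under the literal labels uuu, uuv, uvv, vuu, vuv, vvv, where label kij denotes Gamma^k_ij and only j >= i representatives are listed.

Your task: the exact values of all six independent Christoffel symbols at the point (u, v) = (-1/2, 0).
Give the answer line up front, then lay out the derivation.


Answer: Gamma_uuu = 0, Gamma_uuv = -2/3, Gamma_uvv = -2/9, Gamma_vuu = 0, Gamma_vuv = -2/3, Gamma_vvv = -2/9

E = 2, F = 1, G = 2 at the point
E_u = 0, E_v = -4, F_u = -2, F_v = -8/3, G_u = -4, G_v = -4/3
EG - F^2 = 3;  g^inv = (1/3) * [[2, -1], [-1, 2]]
first-kind symbols [ij,l] = (1/2)(d_i g_jl + d_j g_il - d_l g_ij): [uu,u] = E_u/2 = 0, [uu,v] = F_u - E_v/2 = 0, [uv,u] = E_v/2 = -2, [uv,v] = G_u/2 = -2, [vv,u] = F_v - G_u/2 = -2/3, [vv,v] = G_v/2 = -2/3
Gamma^u_ij = (G*[ij,u] - F*[ij,v])/(EG - F^2), Gamma^v_ij = (E*[ij,v] - F*[ij,u])/(EG - F^2)


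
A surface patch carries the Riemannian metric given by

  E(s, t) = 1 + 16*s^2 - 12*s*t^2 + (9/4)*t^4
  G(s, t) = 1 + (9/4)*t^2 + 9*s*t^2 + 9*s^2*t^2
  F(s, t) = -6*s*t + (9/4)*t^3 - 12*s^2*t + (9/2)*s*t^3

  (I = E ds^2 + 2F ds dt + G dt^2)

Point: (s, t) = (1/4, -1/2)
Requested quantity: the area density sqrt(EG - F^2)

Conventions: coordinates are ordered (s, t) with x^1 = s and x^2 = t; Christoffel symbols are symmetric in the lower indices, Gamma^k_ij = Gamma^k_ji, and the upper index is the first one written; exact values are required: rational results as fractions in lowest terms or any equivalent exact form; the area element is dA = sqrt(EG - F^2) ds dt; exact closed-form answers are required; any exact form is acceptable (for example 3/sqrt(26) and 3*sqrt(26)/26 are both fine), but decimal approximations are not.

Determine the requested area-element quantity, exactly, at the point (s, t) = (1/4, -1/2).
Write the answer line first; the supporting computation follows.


Answer: sqrt(EG - F^2) = sqrt(170)/8

E = 89/64, F = 45/64, G = 145/64; EG - F^2 = 85/32


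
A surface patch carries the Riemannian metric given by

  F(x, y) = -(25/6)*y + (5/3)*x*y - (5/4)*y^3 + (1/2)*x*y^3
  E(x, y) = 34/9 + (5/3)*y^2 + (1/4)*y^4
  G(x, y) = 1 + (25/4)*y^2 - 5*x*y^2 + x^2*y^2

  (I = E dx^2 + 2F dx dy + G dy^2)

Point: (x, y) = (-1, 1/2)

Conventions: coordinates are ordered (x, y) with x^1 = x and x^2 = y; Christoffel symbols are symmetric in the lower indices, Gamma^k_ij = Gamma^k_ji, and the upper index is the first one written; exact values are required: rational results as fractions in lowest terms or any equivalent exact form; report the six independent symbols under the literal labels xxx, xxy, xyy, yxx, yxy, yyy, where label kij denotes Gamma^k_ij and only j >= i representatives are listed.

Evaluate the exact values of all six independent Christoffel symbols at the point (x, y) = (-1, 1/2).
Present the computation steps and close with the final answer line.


E = 2425/576, F = -301/96, G = 65/16 at the point
E_x = 0, E_y = 43/24, F_x = 43/48, F_y = -343/48, G_x = -7/4, G_y = 49/4
EG - F^2 = 4189/576;  g^inv = (576/4189) * [[65/16, 301/96], [301/96, 2425/576]]
first-kind symbols [ij,l] = (1/2)(d_i g_jl + d_j g_il - d_l g_ij): [xx,x] = E_x/2 = 0, [xx,y] = F_x - E_y/2 = 0, [xy,x] = E_y/2 = 43/48, [xy,y] = G_x/2 = -7/8, [yy,x] = F_y - G_x/2 = -301/48, [yy,y] = G_y/2 = 49/8
Gamma^x_ij = (G*[ij,x] - F*[ij,y])/(EG - F^2), Gamma^y_ij = (E*[ij,y] - F*[ij,x])/(EG - F^2)

Answer: Gamma_xxx = 0, Gamma_xxy = 516/4189, Gamma_xyy = -3612/4189, Gamma_yxx = 0, Gamma_yxy = -504/4189, Gamma_yyy = 3528/4189


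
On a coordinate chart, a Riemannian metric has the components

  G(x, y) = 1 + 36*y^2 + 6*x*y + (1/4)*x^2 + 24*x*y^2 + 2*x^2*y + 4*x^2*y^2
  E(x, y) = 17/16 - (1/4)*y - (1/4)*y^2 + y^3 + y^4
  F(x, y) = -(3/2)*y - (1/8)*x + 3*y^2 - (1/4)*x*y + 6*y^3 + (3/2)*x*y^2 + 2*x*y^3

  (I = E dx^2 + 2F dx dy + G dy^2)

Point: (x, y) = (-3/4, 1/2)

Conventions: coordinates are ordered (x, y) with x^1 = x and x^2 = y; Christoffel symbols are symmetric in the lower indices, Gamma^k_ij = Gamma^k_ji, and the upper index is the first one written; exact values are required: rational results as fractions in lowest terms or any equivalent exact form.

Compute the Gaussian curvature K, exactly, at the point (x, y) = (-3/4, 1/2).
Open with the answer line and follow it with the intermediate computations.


Answer: K = -9216/85849

E = 17/16, F = 15/32, G = 289/64, EG - F^2 = 293/64 at the point
E_x = 0, E_y = 3/4, F_x = 3/8, F_y = 63/16, G_x = 45/8, G_y = 135/8
E_yy = 11/2, F_xy = 11/4, G_xx = 9/2
The intrinsic route: Brioschi's K = (det M1 - det M2)/(EG - F^2)^2.
M1 = [[-E_yy/2 + F_xy - G_xx/2, E_x/2, F_x - E_y/2], [F_y - G_x/2, E, F], [G_y/2, F, G]] = [[-9/4, 0, 0], [9/8, 17/16, 15/32], [135/16, 15/32, 289/64]]; det M1 = -2637/256
M2 = [[0, E_y/2, G_x/2], [E_y/2, E, F], [G_x/2, F, G]] = [[0, 3/8, 45/16], [3/8, 17/16, 15/32], [45/16, 15/32, 289/64]]; det M2 = -2061/256
det M1 - det M2 = -9/4; K = -9/4 / (293/64)^2 = -9216/85849


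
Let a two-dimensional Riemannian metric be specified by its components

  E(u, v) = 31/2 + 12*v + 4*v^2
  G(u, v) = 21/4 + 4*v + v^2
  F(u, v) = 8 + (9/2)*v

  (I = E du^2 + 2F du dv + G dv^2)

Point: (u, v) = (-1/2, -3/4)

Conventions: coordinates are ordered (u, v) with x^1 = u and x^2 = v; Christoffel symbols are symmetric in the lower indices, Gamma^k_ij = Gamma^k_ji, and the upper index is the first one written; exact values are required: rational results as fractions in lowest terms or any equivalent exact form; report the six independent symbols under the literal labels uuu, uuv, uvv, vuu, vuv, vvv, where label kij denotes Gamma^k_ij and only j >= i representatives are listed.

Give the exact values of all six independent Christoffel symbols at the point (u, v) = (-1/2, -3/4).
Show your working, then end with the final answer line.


E = 35/4, F = 37/8, G = 45/16 at the point
E_u = 0, E_v = 6, F_u = 0, F_v = 9/2, G_u = 0, G_v = 5/2
EG - F^2 = 103/32;  g^inv = (32/103) * [[45/16, -37/8], [-37/8, 35/4]]
first-kind symbols [ij,l] = (1/2)(d_i g_jl + d_j g_il - d_l g_ij): [uu,u] = E_u/2 = 0, [uu,v] = F_u - E_v/2 = -3, [uv,u] = E_v/2 = 3, [uv,v] = G_u/2 = 0, [vv,u] = F_v - G_u/2 = 9/2, [vv,v] = G_v/2 = 5/4
Gamma^u_ij = (G*[ij,u] - F*[ij,v])/(EG - F^2), Gamma^v_ij = (E*[ij,v] - F*[ij,u])/(EG - F^2)

Answer: Gamma_uuu = 444/103, Gamma_uuv = 270/103, Gamma_uvv = 220/103, Gamma_vuu = -840/103, Gamma_vuv = -444/103, Gamma_vvv = -316/103


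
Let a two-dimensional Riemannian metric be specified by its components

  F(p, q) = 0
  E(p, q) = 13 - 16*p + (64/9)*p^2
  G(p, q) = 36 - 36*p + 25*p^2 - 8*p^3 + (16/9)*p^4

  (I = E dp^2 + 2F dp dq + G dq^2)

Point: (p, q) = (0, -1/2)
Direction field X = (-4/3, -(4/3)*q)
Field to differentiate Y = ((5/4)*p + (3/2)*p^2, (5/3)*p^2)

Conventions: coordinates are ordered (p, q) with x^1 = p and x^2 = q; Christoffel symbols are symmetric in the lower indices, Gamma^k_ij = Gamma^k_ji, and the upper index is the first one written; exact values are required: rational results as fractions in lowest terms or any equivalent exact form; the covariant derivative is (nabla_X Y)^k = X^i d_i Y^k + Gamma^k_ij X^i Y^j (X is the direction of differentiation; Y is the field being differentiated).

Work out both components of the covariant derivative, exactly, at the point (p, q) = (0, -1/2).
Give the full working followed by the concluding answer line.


E = 13, F = 0, G = 36 at the point
E_p = -16, E_q = 0, F_p = 0, F_q = 0, G_p = -36, G_q = 0
EG - F^2 = 468;  g^inv = (1/468) * [[36, 0], [0, 13]]
first-kind symbols [ij,l] = (1/2)(d_i g_jl + d_j g_il - d_l g_ij): [pp,p] = E_p/2 = -8, [pp,q] = F_p - E_q/2 = 0, [pq,p] = E_q/2 = 0, [pq,q] = G_p/2 = -18, [qq,p] = F_q - G_p/2 = 18, [qq,q] = G_q/2 = 0
Gamma^p_ij = (G*[ij,p] - F*[ij,q])/(EG - F^2), Gamma^q_ij = (E*[ij,q] - F*[ij,p])/(EG - F^2)
Gamma_ppp = -8/13, Gamma_ppq = 0, Gamma_pqq = 18/13, Gamma_qpp = 0, Gamma_qpq = -1/2, Gamma_qqq = 0
X = (-4/3, 2/3), Y = (0, 0) at the point

Answer: (nabla_X Y)^p = -5/3, (nabla_X Y)^q = 0


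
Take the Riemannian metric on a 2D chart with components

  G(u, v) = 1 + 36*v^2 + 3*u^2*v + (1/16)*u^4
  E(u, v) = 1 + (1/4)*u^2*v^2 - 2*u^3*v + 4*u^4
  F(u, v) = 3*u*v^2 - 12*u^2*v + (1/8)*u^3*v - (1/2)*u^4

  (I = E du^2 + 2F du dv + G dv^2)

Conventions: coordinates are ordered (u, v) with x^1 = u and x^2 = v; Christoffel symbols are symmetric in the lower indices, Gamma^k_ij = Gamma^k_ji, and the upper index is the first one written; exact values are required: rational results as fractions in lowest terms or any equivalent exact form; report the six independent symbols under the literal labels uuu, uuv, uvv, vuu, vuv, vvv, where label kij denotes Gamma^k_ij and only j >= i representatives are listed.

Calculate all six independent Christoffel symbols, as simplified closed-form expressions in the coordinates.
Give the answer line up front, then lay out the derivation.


Answer: Gamma_uuu = (128*u^3 - 48*u^2*v + 4*u*v^2)/(65*u^4 - 32*u^3*v + 4*u^2*v^2 + 48*u^2*v + 576*v^2 + 16), Gamma_uuv = (-16*u^3 + 4*u^2*v)/(65*u^4 - 32*u^3*v + 4*u^2*v^2 + 48*u^2*v + 576*v^2 + 16), Gamma_uvv = (-192*u^2 + 48*u*v)/(65*u^4 - 32*u^3*v + 4*u^2*v^2 + 48*u^2*v + 576*v^2 + 16), Gamma_vuu = (-16*u^3 + 2*u^2*v - 384*u*v + 48*v^2)/(65*u^4 - 32*u^3*v + 4*u^2*v^2 + 48*u^2*v + 576*v^2 + 16), Gamma_vuv = (2*u^3 + 48*u*v)/(65*u^4 - 32*u^3*v + 4*u^2*v^2 + 48*u^2*v + 576*v^2 + 16), Gamma_vvv = (24*u^2 + 576*v)/(65*u^4 - 32*u^3*v + 4*u^2*v^2 + 48*u^2*v + 576*v^2 + 16)

E = 1 + (1/4)*u^2*v^2 - 2*u^3*v + 4*u^4; F = 3*u*v^2 - 12*u^2*v + (1/8)*u^3*v - (1/2)*u^4; G = 1 + 36*v^2 + 3*u^2*v + (1/16)*u^4
Gamma^k_ij = (1/2) g^{kl} (d_i g_jl + d_j g_il - d_l g_ij), with g^inv = (1/(EG-F^2)) [[G, -F], [-F, E]]
first partials: E_u = (1/2)*u*v^2 - 6*u^2*v + 16*u^3, E_v = (1/2)*u^2*v - 2*u^3, F_u = 3*v^2 - 24*u*v + (3/8)*u^2*v - 2*u^3, F_v = 6*u*v - 12*u^2 + (1/8)*u^3, G_u = 6*u*v + (1/4)*u^3, G_v = 72*v + 3*u^2
D = EG - F^2 = 1 + 36*v^2 + 3*u^2*v + (1/4)*u^2*v^2 - 2*u^3*v + (65/16)*u^4
expanded: Gamma^u_uu = (G E_u - 2F F_u + F E_v)/(2D), Gamma^u_uv = (G E_v - F G_u)/(2D), Gamma^u_vv = (2G F_v - G G_u - F G_v)/(2D), Gamma^v_uu = (2E F_u - E E_v - F E_u)/(2D), Gamma^v_uv = (E G_u - F E_v)/(2D), Gamma^v_vv = (E G_v - 2F F_v + F G_u)/(2D); substitute and cancel common factors


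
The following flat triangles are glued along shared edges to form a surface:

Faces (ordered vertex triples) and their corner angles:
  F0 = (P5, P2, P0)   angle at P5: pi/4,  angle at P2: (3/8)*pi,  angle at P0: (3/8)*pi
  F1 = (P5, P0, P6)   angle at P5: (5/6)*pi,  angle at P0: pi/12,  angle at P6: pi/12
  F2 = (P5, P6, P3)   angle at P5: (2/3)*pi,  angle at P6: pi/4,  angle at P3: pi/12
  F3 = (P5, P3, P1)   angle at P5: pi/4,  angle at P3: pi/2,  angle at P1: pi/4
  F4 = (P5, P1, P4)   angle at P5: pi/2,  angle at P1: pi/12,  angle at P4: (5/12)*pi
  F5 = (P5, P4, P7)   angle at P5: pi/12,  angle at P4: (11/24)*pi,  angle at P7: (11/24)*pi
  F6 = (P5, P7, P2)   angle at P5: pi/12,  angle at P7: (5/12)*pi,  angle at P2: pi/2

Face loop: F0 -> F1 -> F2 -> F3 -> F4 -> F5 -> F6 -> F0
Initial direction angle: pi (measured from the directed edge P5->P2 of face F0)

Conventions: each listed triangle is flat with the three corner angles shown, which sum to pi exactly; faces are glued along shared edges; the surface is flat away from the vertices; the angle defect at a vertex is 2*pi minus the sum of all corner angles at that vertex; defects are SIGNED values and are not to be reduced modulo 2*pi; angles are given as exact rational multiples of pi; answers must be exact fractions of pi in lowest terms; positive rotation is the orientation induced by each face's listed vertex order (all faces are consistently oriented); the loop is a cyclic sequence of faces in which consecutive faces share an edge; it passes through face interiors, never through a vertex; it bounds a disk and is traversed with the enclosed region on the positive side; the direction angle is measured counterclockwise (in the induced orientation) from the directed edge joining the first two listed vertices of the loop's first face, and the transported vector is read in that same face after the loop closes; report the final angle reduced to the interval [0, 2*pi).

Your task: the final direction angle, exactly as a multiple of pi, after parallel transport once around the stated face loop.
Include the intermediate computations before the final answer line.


enclosed vertex P5: corner angles sum to (8/3)*pi, defect = 2*pi - (8/3)*pi = (-2/3)*pi
by Gauss-Bonnet the loop rotates the vector by the enclosed defect sum (positive orientation, mod 2*pi)
final angle = pi - (2/3)*pi = pi/3 (mod 2*pi)

Answer: final direction angle = pi/3


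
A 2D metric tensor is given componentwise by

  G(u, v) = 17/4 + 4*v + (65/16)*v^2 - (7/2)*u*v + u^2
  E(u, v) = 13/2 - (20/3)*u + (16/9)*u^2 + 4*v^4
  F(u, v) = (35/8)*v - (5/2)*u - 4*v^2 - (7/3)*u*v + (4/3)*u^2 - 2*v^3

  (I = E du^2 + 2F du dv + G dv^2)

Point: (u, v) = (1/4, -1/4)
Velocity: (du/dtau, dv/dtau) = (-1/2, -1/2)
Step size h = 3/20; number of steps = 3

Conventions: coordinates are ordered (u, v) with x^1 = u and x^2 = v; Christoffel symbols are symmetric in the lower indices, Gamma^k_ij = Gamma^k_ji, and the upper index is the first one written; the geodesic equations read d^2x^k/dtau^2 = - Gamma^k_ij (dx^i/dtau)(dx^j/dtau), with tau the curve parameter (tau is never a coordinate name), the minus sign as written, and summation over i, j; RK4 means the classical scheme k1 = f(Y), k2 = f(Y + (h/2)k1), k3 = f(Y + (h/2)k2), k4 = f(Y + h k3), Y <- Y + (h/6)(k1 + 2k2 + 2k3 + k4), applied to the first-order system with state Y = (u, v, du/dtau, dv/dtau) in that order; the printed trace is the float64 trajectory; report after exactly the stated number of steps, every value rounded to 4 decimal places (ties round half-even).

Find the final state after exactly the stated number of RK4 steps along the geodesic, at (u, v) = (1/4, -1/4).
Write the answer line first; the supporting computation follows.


Answer: u = 0.0116, v = -0.4896, du/dtau = -0.5634, dv/dtau = -0.5778

f(Y) = (du/dtau, dv/dtau, -Gamma^u_ij Y'^i Y'^j, -Gamma^v_ij Y'^i Y'^j) with the Gammas evaluated at the stage position; h = 0.150000; intermediate values shown to 6 dp
step 0: u = 0.2500, v = -0.2500, du/dtau = -0.5000, dv/dtau = -0.5000
step 1:
  k1: at (u, v) = (0.250000, -0.250000), (du/dtau, dv/dtau) = (-0.500000, -0.500000); Gamma_uuu = -0.810834, Gamma_uuv = 0.044231, Gamma_uvv = 1.187853, Gamma_vuu = -0.663163, Gamma_vuv = 0.201593, Gamma_vvv = 0.680586; k1 = (-0.500000, -0.500000, -0.116370, -0.105152)
  k2: at (u, v) = (0.212500, -0.287500), (du/dtau, dv/dtau) = (-0.508728, -0.507886); Gamma_uuu = -0.824041, Gamma_uuv = 0.040509, Gamma_uvv = 1.225041, Gamma_vuu = -0.707175, Gamma_vuv = 0.214182, Gamma_vvv = 0.744361; k2 = (-0.508728, -0.507886, -0.123666, -0.119666)
  k3: at (u, v) = (0.211845, -0.288091), (du/dtau, dv/dtau) = (-0.509275, -0.508975); Gamma_uuu = -0.824221, Gamma_uuv = 0.040417, Gamma_uvv = 1.225560, Gamma_vuu = -0.707896, Gamma_vuv = 0.214352, Gamma_vvv = 0.745423; k3 = (-0.509275, -0.508975, -0.124670, -0.120629)
  k4: at (u, v) = (0.173609, -0.326346), (du/dtau, dv/dtau) = (-0.518701, -0.518094); Gamma_uuu = -0.838807, Gamma_uuv = 0.033756, Gamma_uvv = 1.263137, Gamma_vuu = -0.752590, Gamma_vuv = 0.225691, Gamma_vvv = 0.819435; k4 = (-0.518701, -0.518094, -0.131515, -0.138772)
  Y <- Y + (h/6)(k1 + 2k2 + 2k3 + k4): u = 0.1736, v = -0.3263, du/dtau = -0.5186, dv/dtau = -0.5181
step 2:
  k1: at (u, v) = (0.173632, -0.326295), (du/dtau, dv/dtau) = (-0.518614, -0.518113); Gamma_uuu = -0.838770, Gamma_uuv = 0.033762, Gamma_uvv = 1.263057, Gamma_vuu = -0.752542, Gamma_vuv = 0.225669, Gamma_vvv = 0.819324; k1 = (-0.518614, -0.518113, -0.131604, -0.138810)
  k2: at (u, v) = (0.134736, -0.365154), (du/dtau, dv/dtau) = (-0.528484, -0.528524); Gamma_uuu = -0.853730, Gamma_uuv = 0.023486, Gamma_uvv = 1.301717, Gamma_vuu = -0.796311, Gamma_vuv = 0.234610, Gamma_vvv = 0.904569; k2 = (-0.528484, -0.528524, -0.138295, -0.161335)
  k3: at (u, v) = (0.133996, -0.365935), (du/dtau, dv/dtau) = (-0.528986, -0.530213); Gamma_uuu = -0.854051, Gamma_uuv = 0.023247, Gamma_uvv = 1.302553, Gamma_vuu = -0.797145, Gamma_vuv = 0.234768, Gamma_vvv = 0.906407; k3 = (-0.528986, -0.530213, -0.140236, -0.163445)
  k4: at (u, v) = (0.094284, -0.405827), (du/dtau, dv/dtau) = (-0.539649, -0.542630); Gamma_uuu = -0.868349, Gamma_uuv = 0.008200, Gamma_uvv = 1.344113, Gamma_vuu = -0.837999, Gamma_vuv = 0.239765, Gamma_vvv = 1.006080; k4 = (-0.539649, -0.542630, -0.147691, -0.192615)
  Y <- Y + (h/6)(k1 + 2k2 + 2k3 + k4): u = 0.0943, v = -0.4058, du/dtau = -0.5395, dv/dtau = -0.5426
step 3:
  k1: at (u, v) = (0.094302, -0.405751), (du/dtau, dv/dtau) = (-0.539523, -0.542637); Gamma_uuu = -0.868286, Gamma_uuv = 0.008223, Gamma_uvv = 1.343958, Gamma_vuu = -0.837949, Gamma_vuv = 0.239742, Gamma_vvv = 1.005852; k1 = (-0.539523, -0.542637, -0.147806, -0.192641)
  k2: at (u, v) = (0.053838, -0.446449), (du/dtau, dv/dtau) = (-0.550608, -0.557086); Gamma_uuu = -0.879685, Gamma_uuv = -0.012823, Gamma_uvv = 1.389151, Gamma_vuu = -0.872224, Gamma_vuv = 0.238378, Gamma_vvv = 1.121523; k2 = (-0.550608, -0.557086, -0.156555, -0.229865)
  k3: at (u, v) = (0.053007, -0.447532), (du/dtau, dv/dtau) = (-0.551264, -0.559877); Gamma_uuu = -0.880079, Gamma_uuv = -0.013434, Gamma_uvv = 1.390736, Gamma_vuu = -0.872902, Gamma_vuv = 0.238302, Gamma_vvv = 1.124945; k3 = (-0.551264, -0.559877, -0.160202, -0.234459)
  k4: at (u, v) = (0.011613, -0.489732), (du/dtau, dv/dtau) = (-0.563553, -0.577806); Gamma_uuu = -0.885586, Gamma_uuv = -0.043047, Gamma_uvv = 1.442720, Gamma_vuu = -0.894691, Gamma_vuv = 0.226622, Gamma_vvv = 1.262817; k4 = (-0.563553, -0.577806, -0.172377, -0.285045)
  Y <- Y + (h/6)(k1 + 2k2 + 2k3 + k4): u = 0.0116, v = -0.4896, du/dtau = -0.5634, dv/dtau = -0.5778


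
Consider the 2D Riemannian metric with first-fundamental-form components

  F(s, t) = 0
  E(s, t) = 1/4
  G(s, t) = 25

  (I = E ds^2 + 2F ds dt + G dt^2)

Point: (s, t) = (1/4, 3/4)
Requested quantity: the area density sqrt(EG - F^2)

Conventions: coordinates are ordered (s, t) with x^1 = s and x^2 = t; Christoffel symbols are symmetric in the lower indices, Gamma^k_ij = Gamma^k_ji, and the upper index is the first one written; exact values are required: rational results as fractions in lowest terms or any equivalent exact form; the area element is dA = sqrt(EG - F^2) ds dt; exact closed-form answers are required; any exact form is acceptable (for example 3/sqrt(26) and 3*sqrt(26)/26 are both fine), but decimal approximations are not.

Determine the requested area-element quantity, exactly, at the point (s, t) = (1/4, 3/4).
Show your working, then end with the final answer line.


E = 1/4, F = 0, G = 25; EG - F^2 = 25/4

Answer: sqrt(EG - F^2) = 5/2


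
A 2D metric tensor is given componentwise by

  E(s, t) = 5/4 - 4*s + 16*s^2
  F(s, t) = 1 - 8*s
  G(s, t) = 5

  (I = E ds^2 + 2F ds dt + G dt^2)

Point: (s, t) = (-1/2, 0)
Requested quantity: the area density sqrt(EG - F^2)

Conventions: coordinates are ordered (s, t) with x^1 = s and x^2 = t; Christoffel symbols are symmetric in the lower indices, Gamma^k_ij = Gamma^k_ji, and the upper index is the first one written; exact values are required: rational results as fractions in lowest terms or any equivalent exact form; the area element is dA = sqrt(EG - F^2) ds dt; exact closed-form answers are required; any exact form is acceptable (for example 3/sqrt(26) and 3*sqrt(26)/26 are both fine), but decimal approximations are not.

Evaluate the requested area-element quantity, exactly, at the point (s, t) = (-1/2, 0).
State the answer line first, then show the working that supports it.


Answer: sqrt(EG - F^2) = 3*sqrt(5)/2

E = 29/4, F = 5, G = 5; EG - F^2 = 45/4


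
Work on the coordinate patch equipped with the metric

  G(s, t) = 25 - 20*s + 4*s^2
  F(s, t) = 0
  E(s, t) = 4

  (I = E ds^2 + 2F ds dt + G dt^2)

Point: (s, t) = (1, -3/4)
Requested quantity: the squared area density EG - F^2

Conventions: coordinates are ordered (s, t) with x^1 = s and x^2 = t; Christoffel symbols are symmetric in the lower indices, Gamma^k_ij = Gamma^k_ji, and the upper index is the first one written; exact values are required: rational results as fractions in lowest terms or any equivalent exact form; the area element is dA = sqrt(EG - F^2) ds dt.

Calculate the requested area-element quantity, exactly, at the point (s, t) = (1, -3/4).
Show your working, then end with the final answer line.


E = 4, F = 0, G = 9; EG - F^2 = 36

Answer: EG - F^2 = 36


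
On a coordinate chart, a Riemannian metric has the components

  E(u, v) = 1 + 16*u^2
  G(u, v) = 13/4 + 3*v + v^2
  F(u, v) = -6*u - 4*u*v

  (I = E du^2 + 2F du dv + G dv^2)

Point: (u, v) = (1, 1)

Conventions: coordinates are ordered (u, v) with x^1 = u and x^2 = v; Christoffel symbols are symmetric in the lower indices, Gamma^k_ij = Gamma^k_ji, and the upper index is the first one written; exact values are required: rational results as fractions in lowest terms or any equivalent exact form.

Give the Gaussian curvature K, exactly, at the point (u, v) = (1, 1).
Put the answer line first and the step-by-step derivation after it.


Answer: K = -64/8649

E = 17, F = -10, G = 29/4, EG - F^2 = 93/4 at the point
E_u = 32, E_v = 0, F_u = -10, F_v = -4, G_u = 0, G_v = 5
E_vv = 0, F_uv = -4, G_uu = 0
Brioschi: K = (det M1 - det M2) / (EG - F^2)^2 with the standard first/second-derivative matrices M1, M2.
M1 = [[-E_vv/2 + F_uv - G_uu/2, E_u/2, F_u - E_v/2], [F_v - G_u/2, E, F], [G_v/2, F, G]] = [[-4, 16, -10], [-4, 17, -10], [5/2, -10, 29/4]]; det M1 = -4
M2 = [[0, E_v/2, G_u/2], [E_v/2, E, F], [G_u/2, F, G]] = [[0, 0, 0], [0, 17, -10], [0, -10, 29/4]]; det M2 = 0
det M1 - det M2 = -4; K = -4 / (93/4)^2 = -64/8649


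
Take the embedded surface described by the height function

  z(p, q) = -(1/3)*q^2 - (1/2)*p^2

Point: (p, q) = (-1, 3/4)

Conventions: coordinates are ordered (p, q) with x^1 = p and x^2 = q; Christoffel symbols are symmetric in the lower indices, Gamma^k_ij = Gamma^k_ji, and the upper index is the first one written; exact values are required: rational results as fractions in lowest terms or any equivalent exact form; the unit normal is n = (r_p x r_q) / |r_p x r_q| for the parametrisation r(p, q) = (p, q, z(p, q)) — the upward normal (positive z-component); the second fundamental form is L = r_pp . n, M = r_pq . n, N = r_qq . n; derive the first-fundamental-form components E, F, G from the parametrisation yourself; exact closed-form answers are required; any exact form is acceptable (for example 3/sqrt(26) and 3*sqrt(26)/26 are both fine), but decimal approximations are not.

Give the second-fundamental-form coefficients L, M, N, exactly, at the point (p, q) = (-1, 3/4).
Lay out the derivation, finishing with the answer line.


z_p = 1, z_q = -1/2, z_pp = -1, z_pq = 0, z_qq = -2/3
E = 2, F = -1/2, G = 5/4; answer radicand W^2 = 9/4
unnormalised second-form numerators: l = -1, m = 0, n = -2/3; L = l/sqrt(9/4), and similarly M = m/sqrt(W^2), N = n/sqrt(W^2)

Answer: L = -2/3, M = 0, N = -4/9


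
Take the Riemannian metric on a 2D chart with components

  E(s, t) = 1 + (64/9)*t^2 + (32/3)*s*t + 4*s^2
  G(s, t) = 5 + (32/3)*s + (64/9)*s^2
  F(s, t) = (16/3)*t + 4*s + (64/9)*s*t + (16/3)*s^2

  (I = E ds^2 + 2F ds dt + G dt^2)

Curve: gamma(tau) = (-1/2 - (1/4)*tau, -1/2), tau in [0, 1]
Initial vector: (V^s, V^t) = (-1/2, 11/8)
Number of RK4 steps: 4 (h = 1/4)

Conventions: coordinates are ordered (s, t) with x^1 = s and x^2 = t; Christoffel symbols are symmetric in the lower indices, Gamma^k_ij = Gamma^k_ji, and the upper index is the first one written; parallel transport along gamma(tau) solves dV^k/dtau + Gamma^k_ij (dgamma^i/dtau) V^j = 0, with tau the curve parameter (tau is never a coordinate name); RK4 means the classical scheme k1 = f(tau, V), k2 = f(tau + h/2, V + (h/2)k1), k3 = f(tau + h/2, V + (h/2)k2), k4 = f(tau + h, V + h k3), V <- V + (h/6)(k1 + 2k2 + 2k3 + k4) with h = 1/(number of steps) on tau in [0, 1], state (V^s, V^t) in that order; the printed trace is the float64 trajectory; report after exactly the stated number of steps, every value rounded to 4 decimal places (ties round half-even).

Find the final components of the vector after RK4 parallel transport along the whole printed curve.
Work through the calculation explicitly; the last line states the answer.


gamma'(tau) = (-1/4, 0); f(tau, V)^k = -Gamma^k_ij(gamma(tau)) gamma'^i(tau) V^j; h = 1/4; intermediate values shown to 6 dp
curve data and Christoffel symbols at the stage parameters:
  tau = 0.000000: gamma = (-0.500000, -0.500000), gamma' = (-0.250000, 0.000000); Gamma_sss = -0.677419, Gamma_sst = -0.903226, Gamma_stt = 0.000000, Gamma_tss = 0.193548, Gamma_tst = 0.258065, Gamma_ttt = 0.000000
  tau = 0.125000: gamma = (-0.531250, -0.500000), gamma' = (-0.250000, 0.000000); Gamma_sss = -0.676761, Gamma_sst = -0.902348, Gamma_stt = 0.000000, Gamma_tss = 0.164777, Gamma_tst = 0.219702, Gamma_ttt = 0.000000
  tau = 0.250000: gamma = (-0.562500, -0.500000), gamma' = (-0.250000, 0.000000); Gamma_sss = -0.674125, Gamma_sst = -0.898834, Gamma_stt = 0.000000, Gamma_tss = 0.137110, Gamma_tst = 0.182814, Gamma_ttt = 0.000000
  tau = 0.375000: gamma = (-0.593750, -0.500000), gamma' = (-0.250000, 0.000000); Gamma_sss = -0.669703, Gamma_sst = -0.892937, Gamma_stt = 0.000000, Gamma_tss = 0.110695, Gamma_tst = 0.147593, Gamma_ttt = 0.000000
  tau = 0.500000: gamma = (-0.625000, -0.500000), gamma' = (-0.250000, 0.000000); Gamma_sss = -0.663693, Gamma_sst = -0.884924, Gamma_stt = 0.000000, Gamma_tss = 0.085638, Gamma_tst = 0.114184, Gamma_ttt = 0.000000
  tau = 0.625000: gamma = (-0.656250, -0.500000), gamma' = (-0.250000, 0.000000); Gamma_sss = -0.656295, Gamma_sst = -0.875061, Gamma_stt = 0.000000, Gamma_tss = 0.062012, Gamma_tst = 0.082683, Gamma_ttt = 0.000000
  tau = 0.750000: gamma = (-0.687500, -0.500000), gamma' = (-0.250000, 0.000000); Gamma_sss = -0.647706, Gamma_sst = -0.863608, Gamma_stt = 0.000000, Gamma_tss = 0.039859, Gamma_tst = 0.053145, Gamma_ttt = 0.000000
  tau = 0.875000: gamma = (-0.718750, -0.500000), gamma' = (-0.250000, 0.000000); Gamma_sss = -0.638113, Gamma_sst = -0.850817, Gamma_stt = 0.000000, Gamma_tss = 0.019191, Gamma_tst = 0.025588, Gamma_ttt = 0.000000
  tau = 1.000000: gamma = (-0.750000, -0.500000), gamma' = (-0.250000, 0.000000); Gamma_sss = -0.627692, Gamma_sst = -0.836923, Gamma_stt = 0.000000, Gamma_tss = 0.000000, Gamma_tst = 0.000000, Gamma_ttt = 0.000000
step 0: V^s = -0.5000, V^t = 1.3750
step 1: k1 = (-0.225806, 0.064516), k2 = (-0.222631, 0.054206), k3 = (-0.222407, 0.054151), k4 = (-0.218380, 0.044416); V <- V + (h/6)(k1 + 2k2 + 2k3 + k4): V^s = -0.5556, V^t = 1.3886
step 2: k1 = (-0.218388, 0.044418), k2 = (-0.213624, 0.035310), k3 = (-0.213470, 0.035284), k4 = (-0.208105, 0.026852); V <- V + (h/6)(k1 + 2k2 + 2k3 + k4): V^s = -0.6090, V^t = 1.3974
step 3: k1 = (-0.208113, 0.026853), k2 = (-0.202259, 0.019111), k3 = (-0.202168, 0.019102), k4 = (-0.195947, 0.012058); V <- V + (h/6)(k1 + 2k2 + 2k3 + k4): V^s = -0.6595, V^t = 1.4022
step 4: k1 = (-0.195954, 0.012059), k2 = (-0.189465, 0.005698), k3 = (-0.189425, 0.005697), k4 = (-0.182766, 0.000000); V <- V + (h/6)(k1 + 2k2 + 2k3 + k4): V^s = -0.7068, V^t = 1.4037

Answer: V^s = -0.7068, V^t = 1.4037
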